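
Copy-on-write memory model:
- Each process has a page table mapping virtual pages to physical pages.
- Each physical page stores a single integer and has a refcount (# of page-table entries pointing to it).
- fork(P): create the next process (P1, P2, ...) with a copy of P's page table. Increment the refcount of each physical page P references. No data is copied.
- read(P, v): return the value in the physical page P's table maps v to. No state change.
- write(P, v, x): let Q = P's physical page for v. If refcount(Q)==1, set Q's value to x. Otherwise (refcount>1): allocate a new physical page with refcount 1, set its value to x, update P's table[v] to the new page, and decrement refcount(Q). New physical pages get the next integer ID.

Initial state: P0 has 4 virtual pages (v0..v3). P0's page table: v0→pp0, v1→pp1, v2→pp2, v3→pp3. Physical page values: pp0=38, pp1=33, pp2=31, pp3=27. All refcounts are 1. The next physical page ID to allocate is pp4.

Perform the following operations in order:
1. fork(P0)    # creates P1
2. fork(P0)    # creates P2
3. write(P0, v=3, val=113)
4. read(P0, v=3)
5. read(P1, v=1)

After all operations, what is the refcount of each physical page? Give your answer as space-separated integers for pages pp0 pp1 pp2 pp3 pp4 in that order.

Op 1: fork(P0) -> P1. 4 ppages; refcounts: pp0:2 pp1:2 pp2:2 pp3:2
Op 2: fork(P0) -> P2. 4 ppages; refcounts: pp0:3 pp1:3 pp2:3 pp3:3
Op 3: write(P0, v3, 113). refcount(pp3)=3>1 -> COPY to pp4. 5 ppages; refcounts: pp0:3 pp1:3 pp2:3 pp3:2 pp4:1
Op 4: read(P0, v3) -> 113. No state change.
Op 5: read(P1, v1) -> 33. No state change.

Answer: 3 3 3 2 1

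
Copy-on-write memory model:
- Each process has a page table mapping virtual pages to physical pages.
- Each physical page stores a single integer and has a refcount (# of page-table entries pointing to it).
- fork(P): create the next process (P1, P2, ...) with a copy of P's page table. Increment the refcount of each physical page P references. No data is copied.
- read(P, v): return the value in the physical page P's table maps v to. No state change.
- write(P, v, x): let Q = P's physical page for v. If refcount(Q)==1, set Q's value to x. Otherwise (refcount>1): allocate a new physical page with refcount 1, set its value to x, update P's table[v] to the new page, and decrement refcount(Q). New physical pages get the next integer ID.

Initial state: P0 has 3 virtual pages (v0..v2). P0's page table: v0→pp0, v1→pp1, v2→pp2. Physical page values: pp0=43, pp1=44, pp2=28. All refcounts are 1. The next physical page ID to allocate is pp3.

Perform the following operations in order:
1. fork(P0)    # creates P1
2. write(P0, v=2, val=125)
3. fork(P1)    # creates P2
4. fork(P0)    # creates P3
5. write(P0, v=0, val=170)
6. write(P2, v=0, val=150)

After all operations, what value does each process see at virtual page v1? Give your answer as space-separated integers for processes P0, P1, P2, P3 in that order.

Op 1: fork(P0) -> P1. 3 ppages; refcounts: pp0:2 pp1:2 pp2:2
Op 2: write(P0, v2, 125). refcount(pp2)=2>1 -> COPY to pp3. 4 ppages; refcounts: pp0:2 pp1:2 pp2:1 pp3:1
Op 3: fork(P1) -> P2. 4 ppages; refcounts: pp0:3 pp1:3 pp2:2 pp3:1
Op 4: fork(P0) -> P3. 4 ppages; refcounts: pp0:4 pp1:4 pp2:2 pp3:2
Op 5: write(P0, v0, 170). refcount(pp0)=4>1 -> COPY to pp4. 5 ppages; refcounts: pp0:3 pp1:4 pp2:2 pp3:2 pp4:1
Op 6: write(P2, v0, 150). refcount(pp0)=3>1 -> COPY to pp5. 6 ppages; refcounts: pp0:2 pp1:4 pp2:2 pp3:2 pp4:1 pp5:1
P0: v1 -> pp1 = 44
P1: v1 -> pp1 = 44
P2: v1 -> pp1 = 44
P3: v1 -> pp1 = 44

Answer: 44 44 44 44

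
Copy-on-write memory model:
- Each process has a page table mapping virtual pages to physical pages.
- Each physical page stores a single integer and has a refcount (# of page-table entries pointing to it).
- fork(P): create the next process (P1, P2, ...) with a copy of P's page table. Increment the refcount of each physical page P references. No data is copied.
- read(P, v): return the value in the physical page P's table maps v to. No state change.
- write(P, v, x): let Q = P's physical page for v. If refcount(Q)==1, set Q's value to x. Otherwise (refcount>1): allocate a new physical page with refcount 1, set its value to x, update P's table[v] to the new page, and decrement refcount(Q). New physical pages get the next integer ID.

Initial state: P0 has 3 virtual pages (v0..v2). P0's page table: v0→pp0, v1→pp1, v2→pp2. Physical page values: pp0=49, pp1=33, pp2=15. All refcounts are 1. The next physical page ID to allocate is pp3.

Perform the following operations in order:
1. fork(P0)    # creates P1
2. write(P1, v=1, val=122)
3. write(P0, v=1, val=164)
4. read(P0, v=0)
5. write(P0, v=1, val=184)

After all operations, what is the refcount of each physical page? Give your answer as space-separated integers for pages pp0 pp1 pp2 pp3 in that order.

Answer: 2 1 2 1

Derivation:
Op 1: fork(P0) -> P1. 3 ppages; refcounts: pp0:2 pp1:2 pp2:2
Op 2: write(P1, v1, 122). refcount(pp1)=2>1 -> COPY to pp3. 4 ppages; refcounts: pp0:2 pp1:1 pp2:2 pp3:1
Op 3: write(P0, v1, 164). refcount(pp1)=1 -> write in place. 4 ppages; refcounts: pp0:2 pp1:1 pp2:2 pp3:1
Op 4: read(P0, v0) -> 49. No state change.
Op 5: write(P0, v1, 184). refcount(pp1)=1 -> write in place. 4 ppages; refcounts: pp0:2 pp1:1 pp2:2 pp3:1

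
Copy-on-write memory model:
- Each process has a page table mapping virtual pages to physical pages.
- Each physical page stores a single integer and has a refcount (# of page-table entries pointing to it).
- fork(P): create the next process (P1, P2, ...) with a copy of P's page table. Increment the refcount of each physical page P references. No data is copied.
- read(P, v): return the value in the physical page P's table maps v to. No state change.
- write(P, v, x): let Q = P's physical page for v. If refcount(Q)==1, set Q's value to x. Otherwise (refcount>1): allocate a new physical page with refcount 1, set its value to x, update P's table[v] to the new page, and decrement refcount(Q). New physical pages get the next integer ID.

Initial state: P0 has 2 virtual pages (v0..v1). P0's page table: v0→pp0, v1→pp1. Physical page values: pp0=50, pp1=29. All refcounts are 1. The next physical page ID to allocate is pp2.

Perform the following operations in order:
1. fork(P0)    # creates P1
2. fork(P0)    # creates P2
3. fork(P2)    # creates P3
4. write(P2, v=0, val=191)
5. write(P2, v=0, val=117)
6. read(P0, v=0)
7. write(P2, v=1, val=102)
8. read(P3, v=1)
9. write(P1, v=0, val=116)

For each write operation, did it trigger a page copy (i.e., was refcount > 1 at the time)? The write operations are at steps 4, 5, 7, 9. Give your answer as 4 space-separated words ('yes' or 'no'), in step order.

Op 1: fork(P0) -> P1. 2 ppages; refcounts: pp0:2 pp1:2
Op 2: fork(P0) -> P2. 2 ppages; refcounts: pp0:3 pp1:3
Op 3: fork(P2) -> P3. 2 ppages; refcounts: pp0:4 pp1:4
Op 4: write(P2, v0, 191). refcount(pp0)=4>1 -> COPY to pp2. 3 ppages; refcounts: pp0:3 pp1:4 pp2:1
Op 5: write(P2, v0, 117). refcount(pp2)=1 -> write in place. 3 ppages; refcounts: pp0:3 pp1:4 pp2:1
Op 6: read(P0, v0) -> 50. No state change.
Op 7: write(P2, v1, 102). refcount(pp1)=4>1 -> COPY to pp3. 4 ppages; refcounts: pp0:3 pp1:3 pp2:1 pp3:1
Op 8: read(P3, v1) -> 29. No state change.
Op 9: write(P1, v0, 116). refcount(pp0)=3>1 -> COPY to pp4. 5 ppages; refcounts: pp0:2 pp1:3 pp2:1 pp3:1 pp4:1

yes no yes yes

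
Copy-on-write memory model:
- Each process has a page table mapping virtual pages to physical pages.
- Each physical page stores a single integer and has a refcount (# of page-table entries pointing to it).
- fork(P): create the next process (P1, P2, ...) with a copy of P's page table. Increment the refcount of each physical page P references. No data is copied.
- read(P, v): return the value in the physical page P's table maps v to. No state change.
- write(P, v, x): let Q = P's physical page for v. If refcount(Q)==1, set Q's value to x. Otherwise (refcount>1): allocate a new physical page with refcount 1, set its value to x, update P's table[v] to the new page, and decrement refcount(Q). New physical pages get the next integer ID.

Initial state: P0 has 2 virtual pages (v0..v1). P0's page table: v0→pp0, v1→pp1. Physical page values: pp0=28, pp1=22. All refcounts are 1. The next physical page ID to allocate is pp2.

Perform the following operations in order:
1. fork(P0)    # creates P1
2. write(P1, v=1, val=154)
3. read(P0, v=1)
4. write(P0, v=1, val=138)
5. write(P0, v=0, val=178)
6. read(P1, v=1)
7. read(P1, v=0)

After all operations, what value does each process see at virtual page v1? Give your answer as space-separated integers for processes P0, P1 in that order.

Answer: 138 154

Derivation:
Op 1: fork(P0) -> P1. 2 ppages; refcounts: pp0:2 pp1:2
Op 2: write(P1, v1, 154). refcount(pp1)=2>1 -> COPY to pp2. 3 ppages; refcounts: pp0:2 pp1:1 pp2:1
Op 3: read(P0, v1) -> 22. No state change.
Op 4: write(P0, v1, 138). refcount(pp1)=1 -> write in place. 3 ppages; refcounts: pp0:2 pp1:1 pp2:1
Op 5: write(P0, v0, 178). refcount(pp0)=2>1 -> COPY to pp3. 4 ppages; refcounts: pp0:1 pp1:1 pp2:1 pp3:1
Op 6: read(P1, v1) -> 154. No state change.
Op 7: read(P1, v0) -> 28. No state change.
P0: v1 -> pp1 = 138
P1: v1 -> pp2 = 154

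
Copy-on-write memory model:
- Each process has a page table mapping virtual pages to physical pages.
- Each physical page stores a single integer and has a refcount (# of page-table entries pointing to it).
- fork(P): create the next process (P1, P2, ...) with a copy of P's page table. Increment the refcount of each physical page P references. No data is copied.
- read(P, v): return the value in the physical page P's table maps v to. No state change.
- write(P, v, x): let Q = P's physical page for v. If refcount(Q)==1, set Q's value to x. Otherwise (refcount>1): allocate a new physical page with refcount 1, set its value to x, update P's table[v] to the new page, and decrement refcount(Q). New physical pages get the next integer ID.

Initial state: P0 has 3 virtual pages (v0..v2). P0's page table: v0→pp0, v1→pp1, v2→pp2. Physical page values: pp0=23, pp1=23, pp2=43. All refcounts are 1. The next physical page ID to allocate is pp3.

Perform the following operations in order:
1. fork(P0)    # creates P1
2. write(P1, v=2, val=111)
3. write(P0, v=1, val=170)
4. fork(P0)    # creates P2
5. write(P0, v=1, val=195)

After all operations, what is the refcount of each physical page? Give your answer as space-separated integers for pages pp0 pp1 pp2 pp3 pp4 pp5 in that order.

Op 1: fork(P0) -> P1. 3 ppages; refcounts: pp0:2 pp1:2 pp2:2
Op 2: write(P1, v2, 111). refcount(pp2)=2>1 -> COPY to pp3. 4 ppages; refcounts: pp0:2 pp1:2 pp2:1 pp3:1
Op 3: write(P0, v1, 170). refcount(pp1)=2>1 -> COPY to pp4. 5 ppages; refcounts: pp0:2 pp1:1 pp2:1 pp3:1 pp4:1
Op 4: fork(P0) -> P2. 5 ppages; refcounts: pp0:3 pp1:1 pp2:2 pp3:1 pp4:2
Op 5: write(P0, v1, 195). refcount(pp4)=2>1 -> COPY to pp5. 6 ppages; refcounts: pp0:3 pp1:1 pp2:2 pp3:1 pp4:1 pp5:1

Answer: 3 1 2 1 1 1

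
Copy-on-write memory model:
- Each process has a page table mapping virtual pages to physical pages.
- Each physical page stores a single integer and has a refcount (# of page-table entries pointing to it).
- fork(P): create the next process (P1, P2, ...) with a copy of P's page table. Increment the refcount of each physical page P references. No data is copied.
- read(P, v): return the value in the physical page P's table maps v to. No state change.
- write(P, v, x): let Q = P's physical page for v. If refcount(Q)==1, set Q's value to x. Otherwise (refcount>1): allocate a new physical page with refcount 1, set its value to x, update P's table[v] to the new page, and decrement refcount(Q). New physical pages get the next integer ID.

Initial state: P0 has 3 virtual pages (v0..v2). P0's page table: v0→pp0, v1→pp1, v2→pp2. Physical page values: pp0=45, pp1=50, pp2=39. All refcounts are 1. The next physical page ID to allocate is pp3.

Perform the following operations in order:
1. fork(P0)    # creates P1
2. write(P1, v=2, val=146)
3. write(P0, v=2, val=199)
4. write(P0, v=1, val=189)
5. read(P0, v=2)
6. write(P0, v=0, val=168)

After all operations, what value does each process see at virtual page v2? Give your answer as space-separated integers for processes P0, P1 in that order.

Op 1: fork(P0) -> P1. 3 ppages; refcounts: pp0:2 pp1:2 pp2:2
Op 2: write(P1, v2, 146). refcount(pp2)=2>1 -> COPY to pp3. 4 ppages; refcounts: pp0:2 pp1:2 pp2:1 pp3:1
Op 3: write(P0, v2, 199). refcount(pp2)=1 -> write in place. 4 ppages; refcounts: pp0:2 pp1:2 pp2:1 pp3:1
Op 4: write(P0, v1, 189). refcount(pp1)=2>1 -> COPY to pp4. 5 ppages; refcounts: pp0:2 pp1:1 pp2:1 pp3:1 pp4:1
Op 5: read(P0, v2) -> 199. No state change.
Op 6: write(P0, v0, 168). refcount(pp0)=2>1 -> COPY to pp5. 6 ppages; refcounts: pp0:1 pp1:1 pp2:1 pp3:1 pp4:1 pp5:1
P0: v2 -> pp2 = 199
P1: v2 -> pp3 = 146

Answer: 199 146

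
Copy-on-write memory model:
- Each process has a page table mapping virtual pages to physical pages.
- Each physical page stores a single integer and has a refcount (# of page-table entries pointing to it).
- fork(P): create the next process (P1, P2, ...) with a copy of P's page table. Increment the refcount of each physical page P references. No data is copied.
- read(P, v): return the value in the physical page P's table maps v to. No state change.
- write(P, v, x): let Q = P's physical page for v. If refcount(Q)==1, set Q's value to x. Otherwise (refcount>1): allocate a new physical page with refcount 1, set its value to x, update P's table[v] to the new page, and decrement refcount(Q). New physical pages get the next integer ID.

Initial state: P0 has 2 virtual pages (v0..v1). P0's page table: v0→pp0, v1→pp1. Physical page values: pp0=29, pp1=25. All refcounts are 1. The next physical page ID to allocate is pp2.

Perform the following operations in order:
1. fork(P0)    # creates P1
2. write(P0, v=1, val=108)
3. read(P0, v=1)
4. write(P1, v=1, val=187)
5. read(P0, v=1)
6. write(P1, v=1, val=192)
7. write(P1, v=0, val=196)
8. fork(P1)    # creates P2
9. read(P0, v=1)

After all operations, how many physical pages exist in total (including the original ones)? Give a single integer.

Op 1: fork(P0) -> P1. 2 ppages; refcounts: pp0:2 pp1:2
Op 2: write(P0, v1, 108). refcount(pp1)=2>1 -> COPY to pp2. 3 ppages; refcounts: pp0:2 pp1:1 pp2:1
Op 3: read(P0, v1) -> 108. No state change.
Op 4: write(P1, v1, 187). refcount(pp1)=1 -> write in place. 3 ppages; refcounts: pp0:2 pp1:1 pp2:1
Op 5: read(P0, v1) -> 108. No state change.
Op 6: write(P1, v1, 192). refcount(pp1)=1 -> write in place. 3 ppages; refcounts: pp0:2 pp1:1 pp2:1
Op 7: write(P1, v0, 196). refcount(pp0)=2>1 -> COPY to pp3. 4 ppages; refcounts: pp0:1 pp1:1 pp2:1 pp3:1
Op 8: fork(P1) -> P2. 4 ppages; refcounts: pp0:1 pp1:2 pp2:1 pp3:2
Op 9: read(P0, v1) -> 108. No state change.

Answer: 4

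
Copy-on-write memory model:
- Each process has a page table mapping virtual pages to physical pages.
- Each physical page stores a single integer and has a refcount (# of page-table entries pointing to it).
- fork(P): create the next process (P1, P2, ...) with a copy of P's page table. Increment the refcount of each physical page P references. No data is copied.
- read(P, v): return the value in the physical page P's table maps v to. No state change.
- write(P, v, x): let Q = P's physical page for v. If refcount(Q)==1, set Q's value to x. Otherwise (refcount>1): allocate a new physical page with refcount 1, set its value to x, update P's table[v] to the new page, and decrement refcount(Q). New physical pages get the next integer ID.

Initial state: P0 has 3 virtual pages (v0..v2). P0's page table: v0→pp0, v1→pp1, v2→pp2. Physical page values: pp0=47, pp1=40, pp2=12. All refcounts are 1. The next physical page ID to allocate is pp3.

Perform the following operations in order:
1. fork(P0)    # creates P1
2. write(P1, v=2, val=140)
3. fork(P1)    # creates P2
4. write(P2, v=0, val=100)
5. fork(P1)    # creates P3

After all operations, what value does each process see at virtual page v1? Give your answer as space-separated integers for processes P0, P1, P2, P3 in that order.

Op 1: fork(P0) -> P1. 3 ppages; refcounts: pp0:2 pp1:2 pp2:2
Op 2: write(P1, v2, 140). refcount(pp2)=2>1 -> COPY to pp3. 4 ppages; refcounts: pp0:2 pp1:2 pp2:1 pp3:1
Op 3: fork(P1) -> P2. 4 ppages; refcounts: pp0:3 pp1:3 pp2:1 pp3:2
Op 4: write(P2, v0, 100). refcount(pp0)=3>1 -> COPY to pp4. 5 ppages; refcounts: pp0:2 pp1:3 pp2:1 pp3:2 pp4:1
Op 5: fork(P1) -> P3. 5 ppages; refcounts: pp0:3 pp1:4 pp2:1 pp3:3 pp4:1
P0: v1 -> pp1 = 40
P1: v1 -> pp1 = 40
P2: v1 -> pp1 = 40
P3: v1 -> pp1 = 40

Answer: 40 40 40 40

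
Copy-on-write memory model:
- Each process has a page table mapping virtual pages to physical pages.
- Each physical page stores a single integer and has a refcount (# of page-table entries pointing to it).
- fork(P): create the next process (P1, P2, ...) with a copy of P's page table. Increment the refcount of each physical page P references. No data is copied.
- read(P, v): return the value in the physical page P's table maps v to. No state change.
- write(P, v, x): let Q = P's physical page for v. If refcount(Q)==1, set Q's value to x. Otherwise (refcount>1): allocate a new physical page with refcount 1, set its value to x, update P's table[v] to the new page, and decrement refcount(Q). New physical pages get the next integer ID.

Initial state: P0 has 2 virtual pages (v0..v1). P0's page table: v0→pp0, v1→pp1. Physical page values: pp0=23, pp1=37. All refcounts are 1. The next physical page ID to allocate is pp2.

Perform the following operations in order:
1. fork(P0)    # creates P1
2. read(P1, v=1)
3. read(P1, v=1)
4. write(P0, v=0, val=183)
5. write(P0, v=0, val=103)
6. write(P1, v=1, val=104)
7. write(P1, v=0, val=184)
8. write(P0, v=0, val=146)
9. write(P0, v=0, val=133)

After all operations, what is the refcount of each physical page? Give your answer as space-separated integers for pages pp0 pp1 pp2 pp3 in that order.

Op 1: fork(P0) -> P1. 2 ppages; refcounts: pp0:2 pp1:2
Op 2: read(P1, v1) -> 37. No state change.
Op 3: read(P1, v1) -> 37. No state change.
Op 4: write(P0, v0, 183). refcount(pp0)=2>1 -> COPY to pp2. 3 ppages; refcounts: pp0:1 pp1:2 pp2:1
Op 5: write(P0, v0, 103). refcount(pp2)=1 -> write in place. 3 ppages; refcounts: pp0:1 pp1:2 pp2:1
Op 6: write(P1, v1, 104). refcount(pp1)=2>1 -> COPY to pp3. 4 ppages; refcounts: pp0:1 pp1:1 pp2:1 pp3:1
Op 7: write(P1, v0, 184). refcount(pp0)=1 -> write in place. 4 ppages; refcounts: pp0:1 pp1:1 pp2:1 pp3:1
Op 8: write(P0, v0, 146). refcount(pp2)=1 -> write in place. 4 ppages; refcounts: pp0:1 pp1:1 pp2:1 pp3:1
Op 9: write(P0, v0, 133). refcount(pp2)=1 -> write in place. 4 ppages; refcounts: pp0:1 pp1:1 pp2:1 pp3:1

Answer: 1 1 1 1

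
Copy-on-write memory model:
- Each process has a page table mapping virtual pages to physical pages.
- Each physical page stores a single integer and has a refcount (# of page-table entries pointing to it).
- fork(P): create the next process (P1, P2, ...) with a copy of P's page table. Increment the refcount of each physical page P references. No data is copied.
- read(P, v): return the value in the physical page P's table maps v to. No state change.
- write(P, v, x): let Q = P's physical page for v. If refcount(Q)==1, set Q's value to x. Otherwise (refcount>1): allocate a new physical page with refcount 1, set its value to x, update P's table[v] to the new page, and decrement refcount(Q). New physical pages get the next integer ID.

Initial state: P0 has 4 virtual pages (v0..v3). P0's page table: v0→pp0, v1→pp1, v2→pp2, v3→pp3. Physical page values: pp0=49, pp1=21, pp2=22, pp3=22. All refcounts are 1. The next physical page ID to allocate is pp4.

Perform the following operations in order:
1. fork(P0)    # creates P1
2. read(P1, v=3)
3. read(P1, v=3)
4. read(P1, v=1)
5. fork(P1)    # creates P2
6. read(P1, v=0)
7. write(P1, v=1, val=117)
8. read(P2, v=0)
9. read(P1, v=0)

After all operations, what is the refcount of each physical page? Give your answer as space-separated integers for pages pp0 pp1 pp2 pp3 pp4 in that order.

Answer: 3 2 3 3 1

Derivation:
Op 1: fork(P0) -> P1. 4 ppages; refcounts: pp0:2 pp1:2 pp2:2 pp3:2
Op 2: read(P1, v3) -> 22. No state change.
Op 3: read(P1, v3) -> 22. No state change.
Op 4: read(P1, v1) -> 21. No state change.
Op 5: fork(P1) -> P2. 4 ppages; refcounts: pp0:3 pp1:3 pp2:3 pp3:3
Op 6: read(P1, v0) -> 49. No state change.
Op 7: write(P1, v1, 117). refcount(pp1)=3>1 -> COPY to pp4. 5 ppages; refcounts: pp0:3 pp1:2 pp2:3 pp3:3 pp4:1
Op 8: read(P2, v0) -> 49. No state change.
Op 9: read(P1, v0) -> 49. No state change.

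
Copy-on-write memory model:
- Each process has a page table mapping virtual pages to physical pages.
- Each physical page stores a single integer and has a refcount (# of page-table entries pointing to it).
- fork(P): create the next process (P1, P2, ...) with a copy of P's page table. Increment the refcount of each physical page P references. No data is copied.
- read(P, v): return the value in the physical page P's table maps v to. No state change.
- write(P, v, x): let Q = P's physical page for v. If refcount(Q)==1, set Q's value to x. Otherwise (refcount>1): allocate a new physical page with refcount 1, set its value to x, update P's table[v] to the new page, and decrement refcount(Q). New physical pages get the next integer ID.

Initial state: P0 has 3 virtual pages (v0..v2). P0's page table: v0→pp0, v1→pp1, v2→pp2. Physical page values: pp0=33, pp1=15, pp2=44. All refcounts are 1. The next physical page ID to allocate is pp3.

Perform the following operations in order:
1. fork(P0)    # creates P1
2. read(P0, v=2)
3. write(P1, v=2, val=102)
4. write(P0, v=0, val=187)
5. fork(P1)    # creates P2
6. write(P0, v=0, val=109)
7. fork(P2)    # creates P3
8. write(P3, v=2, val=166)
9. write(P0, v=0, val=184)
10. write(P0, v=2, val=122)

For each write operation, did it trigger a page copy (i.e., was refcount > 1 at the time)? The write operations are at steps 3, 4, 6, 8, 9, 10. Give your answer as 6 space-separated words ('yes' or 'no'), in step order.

Op 1: fork(P0) -> P1. 3 ppages; refcounts: pp0:2 pp1:2 pp2:2
Op 2: read(P0, v2) -> 44. No state change.
Op 3: write(P1, v2, 102). refcount(pp2)=2>1 -> COPY to pp3. 4 ppages; refcounts: pp0:2 pp1:2 pp2:1 pp3:1
Op 4: write(P0, v0, 187). refcount(pp0)=2>1 -> COPY to pp4. 5 ppages; refcounts: pp0:1 pp1:2 pp2:1 pp3:1 pp4:1
Op 5: fork(P1) -> P2. 5 ppages; refcounts: pp0:2 pp1:3 pp2:1 pp3:2 pp4:1
Op 6: write(P0, v0, 109). refcount(pp4)=1 -> write in place. 5 ppages; refcounts: pp0:2 pp1:3 pp2:1 pp3:2 pp4:1
Op 7: fork(P2) -> P3. 5 ppages; refcounts: pp0:3 pp1:4 pp2:1 pp3:3 pp4:1
Op 8: write(P3, v2, 166). refcount(pp3)=3>1 -> COPY to pp5. 6 ppages; refcounts: pp0:3 pp1:4 pp2:1 pp3:2 pp4:1 pp5:1
Op 9: write(P0, v0, 184). refcount(pp4)=1 -> write in place. 6 ppages; refcounts: pp0:3 pp1:4 pp2:1 pp3:2 pp4:1 pp5:1
Op 10: write(P0, v2, 122). refcount(pp2)=1 -> write in place. 6 ppages; refcounts: pp0:3 pp1:4 pp2:1 pp3:2 pp4:1 pp5:1

yes yes no yes no no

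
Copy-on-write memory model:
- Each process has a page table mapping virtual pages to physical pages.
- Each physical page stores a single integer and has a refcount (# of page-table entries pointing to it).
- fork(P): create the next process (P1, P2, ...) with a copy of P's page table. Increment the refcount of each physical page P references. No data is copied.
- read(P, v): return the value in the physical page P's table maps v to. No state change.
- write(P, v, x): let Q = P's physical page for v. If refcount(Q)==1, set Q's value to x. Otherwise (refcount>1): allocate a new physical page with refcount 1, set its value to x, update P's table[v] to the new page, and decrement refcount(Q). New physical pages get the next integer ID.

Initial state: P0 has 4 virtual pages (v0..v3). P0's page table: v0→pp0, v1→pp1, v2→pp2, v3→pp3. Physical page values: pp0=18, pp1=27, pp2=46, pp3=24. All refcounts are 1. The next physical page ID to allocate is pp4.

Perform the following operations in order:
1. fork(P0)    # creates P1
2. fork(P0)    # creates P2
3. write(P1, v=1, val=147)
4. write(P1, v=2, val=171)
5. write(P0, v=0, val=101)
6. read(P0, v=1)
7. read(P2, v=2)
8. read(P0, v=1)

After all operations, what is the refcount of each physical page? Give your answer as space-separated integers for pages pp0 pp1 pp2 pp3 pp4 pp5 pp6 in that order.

Op 1: fork(P0) -> P1. 4 ppages; refcounts: pp0:2 pp1:2 pp2:2 pp3:2
Op 2: fork(P0) -> P2. 4 ppages; refcounts: pp0:3 pp1:3 pp2:3 pp3:3
Op 3: write(P1, v1, 147). refcount(pp1)=3>1 -> COPY to pp4. 5 ppages; refcounts: pp0:3 pp1:2 pp2:3 pp3:3 pp4:1
Op 4: write(P1, v2, 171). refcount(pp2)=3>1 -> COPY to pp5. 6 ppages; refcounts: pp0:3 pp1:2 pp2:2 pp3:3 pp4:1 pp5:1
Op 5: write(P0, v0, 101). refcount(pp0)=3>1 -> COPY to pp6. 7 ppages; refcounts: pp0:2 pp1:2 pp2:2 pp3:3 pp4:1 pp5:1 pp6:1
Op 6: read(P0, v1) -> 27. No state change.
Op 7: read(P2, v2) -> 46. No state change.
Op 8: read(P0, v1) -> 27. No state change.

Answer: 2 2 2 3 1 1 1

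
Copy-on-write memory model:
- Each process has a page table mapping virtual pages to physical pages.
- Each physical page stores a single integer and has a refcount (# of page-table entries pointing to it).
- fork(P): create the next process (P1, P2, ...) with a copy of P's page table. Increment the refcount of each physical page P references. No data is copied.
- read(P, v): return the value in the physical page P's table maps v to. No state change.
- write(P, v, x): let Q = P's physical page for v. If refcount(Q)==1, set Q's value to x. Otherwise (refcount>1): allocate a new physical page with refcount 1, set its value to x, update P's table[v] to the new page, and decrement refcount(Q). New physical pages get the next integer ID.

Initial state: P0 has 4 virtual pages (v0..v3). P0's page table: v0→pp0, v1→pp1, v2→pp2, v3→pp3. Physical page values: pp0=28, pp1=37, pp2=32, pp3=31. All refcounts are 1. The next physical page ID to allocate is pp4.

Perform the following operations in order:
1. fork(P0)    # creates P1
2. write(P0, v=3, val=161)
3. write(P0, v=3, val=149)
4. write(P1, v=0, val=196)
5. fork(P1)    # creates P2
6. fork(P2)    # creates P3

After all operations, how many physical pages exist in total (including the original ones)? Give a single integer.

Op 1: fork(P0) -> P1. 4 ppages; refcounts: pp0:2 pp1:2 pp2:2 pp3:2
Op 2: write(P0, v3, 161). refcount(pp3)=2>1 -> COPY to pp4. 5 ppages; refcounts: pp0:2 pp1:2 pp2:2 pp3:1 pp4:1
Op 3: write(P0, v3, 149). refcount(pp4)=1 -> write in place. 5 ppages; refcounts: pp0:2 pp1:2 pp2:2 pp3:1 pp4:1
Op 4: write(P1, v0, 196). refcount(pp0)=2>1 -> COPY to pp5. 6 ppages; refcounts: pp0:1 pp1:2 pp2:2 pp3:1 pp4:1 pp5:1
Op 5: fork(P1) -> P2. 6 ppages; refcounts: pp0:1 pp1:3 pp2:3 pp3:2 pp4:1 pp5:2
Op 6: fork(P2) -> P3. 6 ppages; refcounts: pp0:1 pp1:4 pp2:4 pp3:3 pp4:1 pp5:3

Answer: 6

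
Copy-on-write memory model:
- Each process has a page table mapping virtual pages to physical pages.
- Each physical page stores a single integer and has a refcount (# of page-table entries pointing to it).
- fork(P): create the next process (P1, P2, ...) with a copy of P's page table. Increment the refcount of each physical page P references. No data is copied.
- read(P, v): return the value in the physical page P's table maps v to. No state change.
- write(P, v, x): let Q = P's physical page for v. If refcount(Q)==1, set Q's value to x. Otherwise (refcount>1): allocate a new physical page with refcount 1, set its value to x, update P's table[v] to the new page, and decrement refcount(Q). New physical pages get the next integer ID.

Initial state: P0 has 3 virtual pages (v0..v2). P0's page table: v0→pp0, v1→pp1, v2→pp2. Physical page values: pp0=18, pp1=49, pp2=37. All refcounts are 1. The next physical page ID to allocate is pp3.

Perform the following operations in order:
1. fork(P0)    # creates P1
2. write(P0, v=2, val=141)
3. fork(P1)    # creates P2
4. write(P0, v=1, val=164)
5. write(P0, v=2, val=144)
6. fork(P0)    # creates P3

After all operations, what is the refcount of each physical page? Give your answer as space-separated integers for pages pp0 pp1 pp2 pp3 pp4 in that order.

Op 1: fork(P0) -> P1. 3 ppages; refcounts: pp0:2 pp1:2 pp2:2
Op 2: write(P0, v2, 141). refcount(pp2)=2>1 -> COPY to pp3. 4 ppages; refcounts: pp0:2 pp1:2 pp2:1 pp3:1
Op 3: fork(P1) -> P2. 4 ppages; refcounts: pp0:3 pp1:3 pp2:2 pp3:1
Op 4: write(P0, v1, 164). refcount(pp1)=3>1 -> COPY to pp4. 5 ppages; refcounts: pp0:3 pp1:2 pp2:2 pp3:1 pp4:1
Op 5: write(P0, v2, 144). refcount(pp3)=1 -> write in place. 5 ppages; refcounts: pp0:3 pp1:2 pp2:2 pp3:1 pp4:1
Op 6: fork(P0) -> P3. 5 ppages; refcounts: pp0:4 pp1:2 pp2:2 pp3:2 pp4:2

Answer: 4 2 2 2 2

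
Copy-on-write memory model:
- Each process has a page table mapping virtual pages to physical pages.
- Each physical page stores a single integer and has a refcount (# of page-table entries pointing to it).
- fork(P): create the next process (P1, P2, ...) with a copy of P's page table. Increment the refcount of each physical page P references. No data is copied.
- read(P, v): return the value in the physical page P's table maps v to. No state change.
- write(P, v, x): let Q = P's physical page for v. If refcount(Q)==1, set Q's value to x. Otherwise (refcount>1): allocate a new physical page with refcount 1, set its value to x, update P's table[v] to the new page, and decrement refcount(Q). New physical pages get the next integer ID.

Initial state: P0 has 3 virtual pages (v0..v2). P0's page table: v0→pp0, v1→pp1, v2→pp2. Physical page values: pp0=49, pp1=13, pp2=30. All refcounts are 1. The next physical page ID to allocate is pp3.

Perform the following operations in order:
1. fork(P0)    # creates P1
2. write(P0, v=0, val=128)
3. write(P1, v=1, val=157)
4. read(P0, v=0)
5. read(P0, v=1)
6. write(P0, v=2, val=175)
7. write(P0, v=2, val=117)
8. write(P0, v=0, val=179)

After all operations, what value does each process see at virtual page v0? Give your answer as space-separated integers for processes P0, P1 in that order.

Answer: 179 49

Derivation:
Op 1: fork(P0) -> P1. 3 ppages; refcounts: pp0:2 pp1:2 pp2:2
Op 2: write(P0, v0, 128). refcount(pp0)=2>1 -> COPY to pp3. 4 ppages; refcounts: pp0:1 pp1:2 pp2:2 pp3:1
Op 3: write(P1, v1, 157). refcount(pp1)=2>1 -> COPY to pp4. 5 ppages; refcounts: pp0:1 pp1:1 pp2:2 pp3:1 pp4:1
Op 4: read(P0, v0) -> 128. No state change.
Op 5: read(P0, v1) -> 13. No state change.
Op 6: write(P0, v2, 175). refcount(pp2)=2>1 -> COPY to pp5. 6 ppages; refcounts: pp0:1 pp1:1 pp2:1 pp3:1 pp4:1 pp5:1
Op 7: write(P0, v2, 117). refcount(pp5)=1 -> write in place. 6 ppages; refcounts: pp0:1 pp1:1 pp2:1 pp3:1 pp4:1 pp5:1
Op 8: write(P0, v0, 179). refcount(pp3)=1 -> write in place. 6 ppages; refcounts: pp0:1 pp1:1 pp2:1 pp3:1 pp4:1 pp5:1
P0: v0 -> pp3 = 179
P1: v0 -> pp0 = 49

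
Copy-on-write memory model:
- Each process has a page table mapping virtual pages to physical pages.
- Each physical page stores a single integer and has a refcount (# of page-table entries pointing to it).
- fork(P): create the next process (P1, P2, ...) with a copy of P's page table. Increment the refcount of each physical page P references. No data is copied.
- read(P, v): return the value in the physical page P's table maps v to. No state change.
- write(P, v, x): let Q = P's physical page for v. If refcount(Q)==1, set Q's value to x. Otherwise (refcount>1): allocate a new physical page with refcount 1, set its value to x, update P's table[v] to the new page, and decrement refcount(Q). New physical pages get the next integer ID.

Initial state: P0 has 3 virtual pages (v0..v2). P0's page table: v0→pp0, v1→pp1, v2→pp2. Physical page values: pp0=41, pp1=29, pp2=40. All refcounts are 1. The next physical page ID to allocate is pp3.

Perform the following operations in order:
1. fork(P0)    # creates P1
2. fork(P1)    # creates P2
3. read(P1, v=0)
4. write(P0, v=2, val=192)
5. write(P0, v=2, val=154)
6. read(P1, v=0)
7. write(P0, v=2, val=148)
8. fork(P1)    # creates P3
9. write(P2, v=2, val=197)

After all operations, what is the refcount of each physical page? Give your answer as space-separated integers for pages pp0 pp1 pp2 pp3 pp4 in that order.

Answer: 4 4 2 1 1

Derivation:
Op 1: fork(P0) -> P1. 3 ppages; refcounts: pp0:2 pp1:2 pp2:2
Op 2: fork(P1) -> P2. 3 ppages; refcounts: pp0:3 pp1:3 pp2:3
Op 3: read(P1, v0) -> 41. No state change.
Op 4: write(P0, v2, 192). refcount(pp2)=3>1 -> COPY to pp3. 4 ppages; refcounts: pp0:3 pp1:3 pp2:2 pp3:1
Op 5: write(P0, v2, 154). refcount(pp3)=1 -> write in place. 4 ppages; refcounts: pp0:3 pp1:3 pp2:2 pp3:1
Op 6: read(P1, v0) -> 41. No state change.
Op 7: write(P0, v2, 148). refcount(pp3)=1 -> write in place. 4 ppages; refcounts: pp0:3 pp1:3 pp2:2 pp3:1
Op 8: fork(P1) -> P3. 4 ppages; refcounts: pp0:4 pp1:4 pp2:3 pp3:1
Op 9: write(P2, v2, 197). refcount(pp2)=3>1 -> COPY to pp4. 5 ppages; refcounts: pp0:4 pp1:4 pp2:2 pp3:1 pp4:1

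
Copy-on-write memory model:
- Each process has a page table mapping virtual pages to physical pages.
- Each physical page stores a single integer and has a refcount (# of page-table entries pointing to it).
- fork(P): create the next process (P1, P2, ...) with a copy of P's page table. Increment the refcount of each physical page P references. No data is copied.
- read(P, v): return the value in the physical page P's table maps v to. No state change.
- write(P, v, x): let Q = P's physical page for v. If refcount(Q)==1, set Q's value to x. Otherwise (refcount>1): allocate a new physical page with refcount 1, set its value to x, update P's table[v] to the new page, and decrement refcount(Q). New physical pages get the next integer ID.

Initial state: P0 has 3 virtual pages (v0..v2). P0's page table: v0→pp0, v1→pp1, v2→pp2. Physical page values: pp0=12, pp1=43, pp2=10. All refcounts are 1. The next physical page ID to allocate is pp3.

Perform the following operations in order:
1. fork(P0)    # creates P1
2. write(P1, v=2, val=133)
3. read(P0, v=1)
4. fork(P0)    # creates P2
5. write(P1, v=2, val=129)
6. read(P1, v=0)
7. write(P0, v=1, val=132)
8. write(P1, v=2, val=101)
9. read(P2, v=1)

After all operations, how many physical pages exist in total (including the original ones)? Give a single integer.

Answer: 5

Derivation:
Op 1: fork(P0) -> P1. 3 ppages; refcounts: pp0:2 pp1:2 pp2:2
Op 2: write(P1, v2, 133). refcount(pp2)=2>1 -> COPY to pp3. 4 ppages; refcounts: pp0:2 pp1:2 pp2:1 pp3:1
Op 3: read(P0, v1) -> 43. No state change.
Op 4: fork(P0) -> P2. 4 ppages; refcounts: pp0:3 pp1:3 pp2:2 pp3:1
Op 5: write(P1, v2, 129). refcount(pp3)=1 -> write in place. 4 ppages; refcounts: pp0:3 pp1:3 pp2:2 pp3:1
Op 6: read(P1, v0) -> 12. No state change.
Op 7: write(P0, v1, 132). refcount(pp1)=3>1 -> COPY to pp4. 5 ppages; refcounts: pp0:3 pp1:2 pp2:2 pp3:1 pp4:1
Op 8: write(P1, v2, 101). refcount(pp3)=1 -> write in place. 5 ppages; refcounts: pp0:3 pp1:2 pp2:2 pp3:1 pp4:1
Op 9: read(P2, v1) -> 43. No state change.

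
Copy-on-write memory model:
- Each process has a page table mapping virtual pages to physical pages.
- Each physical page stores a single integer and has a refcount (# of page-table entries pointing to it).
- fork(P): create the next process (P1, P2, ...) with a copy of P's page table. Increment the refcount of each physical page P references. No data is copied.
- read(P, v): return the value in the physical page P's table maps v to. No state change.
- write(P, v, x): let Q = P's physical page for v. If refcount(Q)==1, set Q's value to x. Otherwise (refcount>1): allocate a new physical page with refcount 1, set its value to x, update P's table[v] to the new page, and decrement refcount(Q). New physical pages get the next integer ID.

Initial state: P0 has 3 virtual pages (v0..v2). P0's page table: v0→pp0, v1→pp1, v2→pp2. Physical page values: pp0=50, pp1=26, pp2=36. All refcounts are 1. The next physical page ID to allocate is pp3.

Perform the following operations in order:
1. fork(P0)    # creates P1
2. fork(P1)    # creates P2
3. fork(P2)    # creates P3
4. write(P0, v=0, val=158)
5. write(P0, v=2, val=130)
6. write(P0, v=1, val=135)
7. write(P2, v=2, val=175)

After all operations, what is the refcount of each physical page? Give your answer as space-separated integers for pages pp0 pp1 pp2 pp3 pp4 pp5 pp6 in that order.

Op 1: fork(P0) -> P1. 3 ppages; refcounts: pp0:2 pp1:2 pp2:2
Op 2: fork(P1) -> P2. 3 ppages; refcounts: pp0:3 pp1:3 pp2:3
Op 3: fork(P2) -> P3. 3 ppages; refcounts: pp0:4 pp1:4 pp2:4
Op 4: write(P0, v0, 158). refcount(pp0)=4>1 -> COPY to pp3. 4 ppages; refcounts: pp0:3 pp1:4 pp2:4 pp3:1
Op 5: write(P0, v2, 130). refcount(pp2)=4>1 -> COPY to pp4. 5 ppages; refcounts: pp0:3 pp1:4 pp2:3 pp3:1 pp4:1
Op 6: write(P0, v1, 135). refcount(pp1)=4>1 -> COPY to pp5. 6 ppages; refcounts: pp0:3 pp1:3 pp2:3 pp3:1 pp4:1 pp5:1
Op 7: write(P2, v2, 175). refcount(pp2)=3>1 -> COPY to pp6. 7 ppages; refcounts: pp0:3 pp1:3 pp2:2 pp3:1 pp4:1 pp5:1 pp6:1

Answer: 3 3 2 1 1 1 1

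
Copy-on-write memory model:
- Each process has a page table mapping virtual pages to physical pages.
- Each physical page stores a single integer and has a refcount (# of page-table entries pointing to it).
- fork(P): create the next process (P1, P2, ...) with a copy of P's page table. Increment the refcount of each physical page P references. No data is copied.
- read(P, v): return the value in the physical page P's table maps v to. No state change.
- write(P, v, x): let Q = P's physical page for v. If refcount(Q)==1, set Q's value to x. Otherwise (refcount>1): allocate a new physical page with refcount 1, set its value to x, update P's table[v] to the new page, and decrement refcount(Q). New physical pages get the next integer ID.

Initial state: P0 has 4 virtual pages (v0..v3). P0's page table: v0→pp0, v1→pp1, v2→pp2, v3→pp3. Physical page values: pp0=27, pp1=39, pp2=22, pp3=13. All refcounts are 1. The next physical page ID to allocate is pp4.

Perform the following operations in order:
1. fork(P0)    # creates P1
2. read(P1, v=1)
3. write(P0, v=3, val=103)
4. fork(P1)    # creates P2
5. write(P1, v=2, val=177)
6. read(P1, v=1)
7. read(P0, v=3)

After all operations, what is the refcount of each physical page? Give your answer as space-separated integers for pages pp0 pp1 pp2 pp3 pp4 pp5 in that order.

Op 1: fork(P0) -> P1. 4 ppages; refcounts: pp0:2 pp1:2 pp2:2 pp3:2
Op 2: read(P1, v1) -> 39. No state change.
Op 3: write(P0, v3, 103). refcount(pp3)=2>1 -> COPY to pp4. 5 ppages; refcounts: pp0:2 pp1:2 pp2:2 pp3:1 pp4:1
Op 4: fork(P1) -> P2. 5 ppages; refcounts: pp0:3 pp1:3 pp2:3 pp3:2 pp4:1
Op 5: write(P1, v2, 177). refcount(pp2)=3>1 -> COPY to pp5. 6 ppages; refcounts: pp0:3 pp1:3 pp2:2 pp3:2 pp4:1 pp5:1
Op 6: read(P1, v1) -> 39. No state change.
Op 7: read(P0, v3) -> 103. No state change.

Answer: 3 3 2 2 1 1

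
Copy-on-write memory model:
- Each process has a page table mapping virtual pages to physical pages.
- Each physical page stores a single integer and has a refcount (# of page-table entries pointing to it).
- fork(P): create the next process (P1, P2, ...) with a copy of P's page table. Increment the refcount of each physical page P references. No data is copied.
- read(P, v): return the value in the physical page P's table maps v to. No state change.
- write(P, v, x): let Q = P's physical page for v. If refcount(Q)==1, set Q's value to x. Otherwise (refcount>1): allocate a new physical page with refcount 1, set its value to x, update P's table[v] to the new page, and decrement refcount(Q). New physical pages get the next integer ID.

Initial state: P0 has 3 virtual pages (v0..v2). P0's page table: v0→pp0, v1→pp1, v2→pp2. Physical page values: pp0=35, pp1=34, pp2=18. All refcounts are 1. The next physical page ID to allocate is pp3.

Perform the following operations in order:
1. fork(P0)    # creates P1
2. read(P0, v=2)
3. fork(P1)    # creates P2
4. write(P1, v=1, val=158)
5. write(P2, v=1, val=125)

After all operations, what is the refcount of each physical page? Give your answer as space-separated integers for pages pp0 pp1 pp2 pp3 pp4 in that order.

Op 1: fork(P0) -> P1. 3 ppages; refcounts: pp0:2 pp1:2 pp2:2
Op 2: read(P0, v2) -> 18. No state change.
Op 3: fork(P1) -> P2. 3 ppages; refcounts: pp0:3 pp1:3 pp2:3
Op 4: write(P1, v1, 158). refcount(pp1)=3>1 -> COPY to pp3. 4 ppages; refcounts: pp0:3 pp1:2 pp2:3 pp3:1
Op 5: write(P2, v1, 125). refcount(pp1)=2>1 -> COPY to pp4. 5 ppages; refcounts: pp0:3 pp1:1 pp2:3 pp3:1 pp4:1

Answer: 3 1 3 1 1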